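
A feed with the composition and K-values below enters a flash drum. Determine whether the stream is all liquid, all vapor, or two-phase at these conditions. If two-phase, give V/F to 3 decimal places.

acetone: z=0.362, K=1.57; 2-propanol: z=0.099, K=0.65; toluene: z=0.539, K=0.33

ΣzᵢKᵢ = 0.811; Σzᵢ/Kᵢ = 2.016.
Since ΣzᵢKᵢ < 1 the mixture is below its bubble point — single liquid phase.

all liquid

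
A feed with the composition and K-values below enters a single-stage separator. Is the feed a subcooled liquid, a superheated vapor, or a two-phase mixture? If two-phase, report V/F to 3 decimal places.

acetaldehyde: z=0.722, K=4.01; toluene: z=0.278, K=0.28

ΣzᵢKᵢ = 2.973; Σzᵢ/Kᵢ = 1.173.
Both exceed 1, so a two-phase solution exists.
Let ψ = V/F and solve Σ zᵢ(Kᵢ−1)/(1+ψ(Kᵢ−1)) = 0.
Binary case is linear: z₁(K₁−1)(1+ψ(K₂−1)) + z₂(K₂−1)(1+ψ(K₁−1)) = 0
⇒ ψ = [z₁(K₁−1)+z₂(K₂−1)] / [−(K₁−1)(K₂−1)] = 1.9731/2.1672 = 0.910

two-phase, V/F = 0.910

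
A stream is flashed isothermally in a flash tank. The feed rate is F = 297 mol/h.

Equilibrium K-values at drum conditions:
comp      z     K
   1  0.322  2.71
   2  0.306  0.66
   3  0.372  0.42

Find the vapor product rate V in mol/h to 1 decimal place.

V = 83.1 mol/h

Newton–Raphson from β = 0.66:
  β = 0.660: g = -0.2250, g' = -0.595 → β = 0.282
  β = 0.282: g = -0.0014, g' = -0.651 → β = 0.280
Converged at β = 0.280.
Then V = β·F = 0.2796·297 = 83.1 mol/h and L = F − V = 213.9 mol/h.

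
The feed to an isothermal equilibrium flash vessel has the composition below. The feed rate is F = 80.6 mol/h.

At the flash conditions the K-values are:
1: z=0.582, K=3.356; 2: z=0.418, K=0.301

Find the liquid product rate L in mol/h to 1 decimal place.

Material balance + equilibrium reduce to Σ zᵢ(Kᵢ−1)/(1+ψ(Kᵢ−1)) = 0.
Check two-phase: ΣzᵢKᵢ = 2.079 > 1 and Σzᵢ/Kᵢ = 1.562 > 1, so g(0) = 1.079 > 0 and g(1) = -0.562 < 0.
Binary case is linear: z₁(K₁−1)(1+ψ(K₂−1)) + z₂(K₂−1)(1+ψ(K₁−1)) = 0
⇒ ψ = [z₁(K₁−1)+z₂(K₂−1)] / [−(K₁−1)(K₂−1)] = 1.0790/1.6468 = 0.655
Then V = ψ·F = 0.6552·80.6 = 52.8 mol/h and L = F − V = 27.8 mol/h.

L = 27.8 mol/h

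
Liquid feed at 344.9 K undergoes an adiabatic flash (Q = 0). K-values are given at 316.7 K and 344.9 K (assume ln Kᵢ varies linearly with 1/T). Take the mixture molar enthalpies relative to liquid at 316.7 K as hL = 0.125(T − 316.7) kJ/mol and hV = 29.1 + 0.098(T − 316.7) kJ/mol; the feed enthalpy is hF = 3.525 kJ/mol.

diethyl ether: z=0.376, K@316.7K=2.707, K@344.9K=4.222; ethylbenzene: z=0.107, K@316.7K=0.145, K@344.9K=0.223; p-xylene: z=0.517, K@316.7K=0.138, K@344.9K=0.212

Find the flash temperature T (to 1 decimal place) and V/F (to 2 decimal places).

T = 320.1 K, V/F = 0.11

Adiabatic flash: solve Rachford–Rice at each trial T, then check hF = ψ·hV(T) + (1−ψ)·hL(T).
  T = 316.7 K: K = (2.707, 0.145, 0.138), RR gives ψ = 0.071, H_out = 2.073 kJ/mol
  T = 344.9 K: K = (4.222, 0.223, 0.212), RR gives ψ = 0.285, H_out = 11.591 kJ/mol
  T = 330.8 K: K = (3.413, 0.181, 0.173), RR gives ψ = 0.197, H_out = 7.411 kJ/mol
  T = 323.8 K: K = (3.050, 0.163, 0.155), RR gives ψ = 0.141, H_out = 4.968 kJ/mol
  T = 320.2 K: K = (2.873, 0.154, 0.146), RR gives ψ = 0.108, H_out = 3.565 kJ/mol
  T = 318.4 K: K = (2.787, 0.149, 0.142), RR gives ψ = 0.090, H_out = 2.815 kJ/mol
Linear interpolation between T = 318.4 (H_out = 2.815) and T = 320.2 (H_out = 3.565) on hF = 3.525 gives T ≈ 320.1 K, at which ψ = 0.11.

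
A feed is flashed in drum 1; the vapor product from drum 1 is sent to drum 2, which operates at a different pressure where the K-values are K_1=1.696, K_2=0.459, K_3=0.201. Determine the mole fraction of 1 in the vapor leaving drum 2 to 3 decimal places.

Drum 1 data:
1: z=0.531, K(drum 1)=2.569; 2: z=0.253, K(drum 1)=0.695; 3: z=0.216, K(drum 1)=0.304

y_1 (drum 2) = 0.817

Drum 1:
Newton–Raphson from ψ₁ = 0.34:
  ψ₁ = 0.340: g = 0.2603, g' = -0.765 → ψ₁ = 0.680
  ψ₁ = 0.680: g = 0.0201, g' = -0.721 → ψ₁ = 0.708
Converged at ψ₁ = 0.708.
Drum-1 compositions:
  1: x = 0.252, y = 0.646
  2: x = 0.323, y = 0.224
  3: x = 0.426, y = 0.129
Drum-2 feed = drum-1 vapor: z₂ = (0.6463, 0.2242, 0.1294).
Drum 2:
Newton–Raphson from ψ₂ = 0.5:
  ψ₂ = 0.500: g = -0.0048, g' = -0.525 → ψ₂ = 0.491
Converged at ψ₂ = 0.491.
  1: x = 0.482, y = 0.817
  2: x = 0.305, y = 0.140
  3: x = 0.213, y = 0.043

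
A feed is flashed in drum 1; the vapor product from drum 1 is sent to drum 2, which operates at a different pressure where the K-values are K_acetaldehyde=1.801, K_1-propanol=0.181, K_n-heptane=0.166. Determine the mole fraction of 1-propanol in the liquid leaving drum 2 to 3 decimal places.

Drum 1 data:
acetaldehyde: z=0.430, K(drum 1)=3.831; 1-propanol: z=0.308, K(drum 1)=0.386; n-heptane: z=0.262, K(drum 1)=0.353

Drum 1:
Newton iteration, ψ₁⁰ = 0.32:
  ψ₁ = 0.320: g = 0.1896, g' = -1.303 → ψ₁ = 0.465
  ψ₁ = 0.465: g = 0.0178, g' = -1.094 → ψ₁ = 0.482
Converged at ψ₁ = 0.482.
Drum-1 compositions:
  acetaldehyde: x = 0.182, y = 0.697
  1-propanol: x = 0.437, y = 0.169
  n-heptane: x = 0.381, y = 0.134
Drum-2 feed = drum-1 vapor: z₂ = (0.6968, 0.1688, 0.1344).
Drum 2:
Let ψ₂ = V/F and solve Σ zᵢ(Kᵢ−1)/(1+ψ₂(Kᵢ−1)) = 0.
Feasibility: ΣzᵢKᵢ = 1.308, Σzᵢ/Kᵢ = 2.129 — both > 1, two phases present.
Iterate (Newton) starting at ψ₂ = 0.3:
  ψ₂ = 0.300: g = 0.1172, g' = -0.656 → ψ₂ = 0.479
  ψ₂ = 0.479: g = -0.0106, g' = -0.799 → ψ₂ = 0.465
Converged at ψ₂ = 0.465.
  acetaldehyde: x = 0.508, y = 0.914
  1-propanol: x = 0.273, y = 0.049
  n-heptane: x = 0.220, y = 0.036

x_1-propanol (drum 2) = 0.273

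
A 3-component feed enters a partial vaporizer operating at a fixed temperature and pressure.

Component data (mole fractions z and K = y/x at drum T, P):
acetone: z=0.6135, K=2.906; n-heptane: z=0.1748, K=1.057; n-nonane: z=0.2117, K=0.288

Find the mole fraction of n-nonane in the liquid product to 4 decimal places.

x_n-nonane = 0.6107

Material balance + equilibrium reduce to Σ zᵢ(Kᵢ−1)/(1+β(Kᵢ−1)) = 0.
Check two-phase: ΣzᵢKᵢ = 2.0286 > 1 and Σzᵢ/Kᵢ = 1.1116 > 1, so g(0) = 1.0286 > 0 and g(1) = -0.1116 < 0.
Newton–Raphson from β = 0.5:
  β = 0.5000: g = 0.37437, g' = -0.8436 → β = 0.9438
  β = 0.9438: g = -0.03223, g' = -1.2823 → β = 0.9186
  β = 0.9186: g = -0.00117, g' = -1.1918 → β = 0.9176
Converged at β = 0.9176.
Compositions from xᵢ = zᵢ/(1+β(Kᵢ−1)), yᵢ = Kᵢxᵢ:
  acetone: x = 0.2232, y = 0.6485
  n-heptane: x = 0.1661, y = 0.1756
  n-nonane: x = 0.6107, y = 0.1759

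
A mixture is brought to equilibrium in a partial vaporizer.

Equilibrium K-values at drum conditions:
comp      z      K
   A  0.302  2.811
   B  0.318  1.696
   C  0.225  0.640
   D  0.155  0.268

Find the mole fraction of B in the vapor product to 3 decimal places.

Rachford–Rice: g(β) = Σ zᵢ(Kᵢ−1)/(1+β(Kᵢ−1)) = 0.
Check two-phase: ΣzᵢKᵢ = 1.574 > 1 and Σzᵢ/Kᵢ = 1.225 > 1, so g(0) = 0.574 > 0 and g(1) = -0.225 < 0.
Iterate (Newton) starting at β = 0.5:
  β = 0.500: g = 0.1735, g' = -0.608 → β = 0.786
  β = 0.786: g = -0.0111, g' = -0.750 → β = 0.771
Converged at β = 0.771.
Compositions from xᵢ = zᵢ/(1+β(Kᵢ−1)), yᵢ = Kᵢxᵢ:
  A: x = 0.126, y = 0.354
  B: x = 0.207, y = 0.351
  C: x = 0.311, y = 0.199
  D: x = 0.356, y = 0.095

y_B = 0.351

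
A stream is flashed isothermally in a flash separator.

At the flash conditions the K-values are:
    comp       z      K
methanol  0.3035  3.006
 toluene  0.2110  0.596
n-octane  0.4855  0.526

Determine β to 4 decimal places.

Material balance + equilibrium reduce to Σ zᵢ(Kᵢ−1)/(1+β(Kᵢ−1)) = 0.
Check two-phase: ΣzᵢKᵢ = 1.2934 > 1 and Σzᵢ/Kᵢ = 1.3780 > 1, so g(0) = 0.2934 > 0 and g(1) = -0.3780 < 0.
Newton–Raphson from β = 0.68:
  β = 0.6800: g = -0.19958, g' = -0.5215 → β = 0.2973
  β = 0.2973: g = 0.01662, g' = -0.6715 → β = 0.3220
  β = 0.3220: g = 0.00029, g' = -0.6482 → β = 0.3225
Converged at β = 0.3225.

β = 0.3225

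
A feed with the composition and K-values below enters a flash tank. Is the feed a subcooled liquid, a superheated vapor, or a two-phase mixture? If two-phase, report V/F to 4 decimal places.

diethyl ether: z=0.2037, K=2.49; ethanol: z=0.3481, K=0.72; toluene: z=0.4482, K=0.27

ΣzᵢKᵢ = 0.8789; Σzᵢ/Kᵢ = 2.2253.
Since ΣzᵢKᵢ < 1 the mixture is below its bubble point — single liquid phase.

subcooled liquid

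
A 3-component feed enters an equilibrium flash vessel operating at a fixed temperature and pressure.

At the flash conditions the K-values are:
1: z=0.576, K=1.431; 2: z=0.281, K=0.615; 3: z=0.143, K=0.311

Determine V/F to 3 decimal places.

Iterate (Newton) starting at V/F = 0.6:
  V/F = 0.600: g = -0.1114, g' = -0.335 → V/F = 0.268
  V/F = 0.268: g = -0.0189, g' = -0.240 → V/F = 0.189
  V/F = 0.189: g = -0.0004, g' = -0.230 → V/F = 0.187
Converged at V/F = 0.187.

V/F = 0.187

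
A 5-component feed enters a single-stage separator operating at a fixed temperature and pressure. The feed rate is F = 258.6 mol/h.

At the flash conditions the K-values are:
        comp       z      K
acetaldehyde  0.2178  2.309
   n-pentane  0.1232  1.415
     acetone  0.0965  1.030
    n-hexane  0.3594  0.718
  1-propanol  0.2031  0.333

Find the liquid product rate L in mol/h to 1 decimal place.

L = 198.9 mol/h

Material balance + equilibrium reduce to Σ zᵢ(Kᵢ−1)/(1+β(Kᵢ−1)) = 0.
Check two-phase: ΣzᵢKᵢ = 1.1023 > 1 and Σzᵢ/Kᵢ = 1.3856 > 1, so g(0) = 0.1023 > 0 and g(1) = -0.3856 < 0.
Newton–Raphson from β = 0.68:
  β = 0.6800: g = -0.17976, g' = -0.4638 → β = 0.2924
  β = 0.2924: g = -0.02411, g' = -0.3855 → β = 0.2299
  β = 0.2299: g = 0.00032, g' = -0.3970 → β = 0.2307
Converged at β = 0.2307.
Then V = β·F = 0.2307·258.6 = 59.7 mol/h and L = F − V = 198.9 mol/h.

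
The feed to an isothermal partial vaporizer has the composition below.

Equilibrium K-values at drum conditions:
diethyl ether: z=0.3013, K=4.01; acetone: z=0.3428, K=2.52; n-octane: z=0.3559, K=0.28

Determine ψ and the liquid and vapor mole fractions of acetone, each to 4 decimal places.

ψ = 0.7224, x_acetone = 0.1634, y_acetone = 0.4117

Let ψ = V/F and solve Σ zᵢ(Kᵢ−1)/(1+ψ(Kᵢ−1)) = 0.
g(0) = ΣzᵢKᵢ − 1 = 1.1717 and g(1) = 1 − Σzᵢ/Kᵢ = -0.4822, so a root lies in (0, 1).
Iterate (Newton) starting at ψ = 0.51:
  ψ = 0.5100: g = 0.24632, g' = -1.1368 → ψ = 0.7267
  ψ = 0.7267: g = -0.00531, g' = -1.2591 → ψ = 0.7225
  ψ = 0.7225: g = -0.00001, g' = -1.2521 → ψ = 0.7224
Converged at ψ = 0.7224.
Compositions from xᵢ = zᵢ/(1+ψ(Kᵢ−1)), yᵢ = Kᵢxᵢ:
  diethyl ether: x = 0.0949, y = 0.3806
  acetone: x = 0.1634, y = 0.4117
  n-octane: x = 0.7417, y = 0.2077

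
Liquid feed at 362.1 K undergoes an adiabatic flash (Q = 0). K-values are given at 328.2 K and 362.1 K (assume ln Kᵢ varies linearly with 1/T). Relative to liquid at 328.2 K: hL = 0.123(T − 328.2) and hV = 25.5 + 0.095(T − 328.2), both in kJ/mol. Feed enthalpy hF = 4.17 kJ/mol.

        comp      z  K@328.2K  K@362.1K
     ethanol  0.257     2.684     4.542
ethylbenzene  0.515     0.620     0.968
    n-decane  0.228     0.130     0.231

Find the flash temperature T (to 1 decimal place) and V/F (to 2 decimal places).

Adiabatic flash: solve Rachford–Rice at each trial T, then check hF = ψ·hV(T) + (1−ψ)·hL(T).
  T = 328.2 K: K = (2.684, 0.620, 0.130), RR gives ψ = 0.041, H_out = 1.055 kJ/mol
  T = 362.1 K: K = (4.542, 0.968, 0.231), RR gives ψ = 0.535, H_out = 17.298 kJ/mol
  T = 345.1 K: K = (3.534, 0.783, 0.176), RR gives ψ = 0.301, H_out = 9.604 kJ/mol
  T = 336.6 K: K = (3.088, 0.698, 0.152), RR gives ψ = 0.177, H_out = 5.504 kJ/mol
  T = 332.4 K: K = (2.881, 0.658, 0.140), RR gives ψ = 0.112, H_out = 3.349 kJ/mol
  T = 334.5 K: K = (2.984, 0.678, 0.146), RR gives ψ = 0.145, H_out = 4.441 kJ/mol
Linear interpolation between T = 332.4 (H_out = 3.349) and T = 334.5 (H_out = 4.441) on hF = 4.17 gives T ≈ 334.0 K, at which ψ = 0.14.

T = 334.0 K, V/F = 0.14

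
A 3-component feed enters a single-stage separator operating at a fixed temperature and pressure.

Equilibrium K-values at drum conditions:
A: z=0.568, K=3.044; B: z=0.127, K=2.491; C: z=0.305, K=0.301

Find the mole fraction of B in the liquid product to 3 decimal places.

x_B = 0.057

Material balance + equilibrium reduce to Σ zᵢ(Kᵢ−1)/(1+V/F(Kᵢ−1)) = 0.
Check two-phase: ΣzᵢKᵢ = 2.137 > 1 and Σzᵢ/Kᵢ = 1.251 > 1, so g(0) = 1.137 > 0 and g(1) = -0.251 < 0.
Iterate (Newton) starting at V/F = 0.5:
  V/F = 0.500: g = 0.3549, g' = -1.025 → V/F = 0.846
  V/F = 0.846: g = -0.0128, g' = -1.267 → V/F = 0.836
Converged at V/F = 0.836.
Compositions from xᵢ = zᵢ/(1+V/F(Kᵢ−1)), yᵢ = Kᵢxᵢ:
  A: x = 0.210, y = 0.638
  B: x = 0.057, y = 0.141
  C: x = 0.734, y = 0.221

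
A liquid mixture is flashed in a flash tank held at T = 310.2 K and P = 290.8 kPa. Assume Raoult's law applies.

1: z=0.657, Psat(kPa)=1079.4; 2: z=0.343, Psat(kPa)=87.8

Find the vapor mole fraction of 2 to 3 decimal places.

y_2 = 0.240

Raoult's law: Kᵢ = Pᵢˢᵃᵗ/P = Pᵢˢᵃᵗ/290.8.
  K_1 = 1079.4/290.8 = 3.71183, K_2 = 87.8/290.8 = 0.30193
Rachford–Rice: g(V/F) = Σ zᵢ(Kᵢ−1)/(1+V/F(Kᵢ−1)) = 0.
g(0) = ΣzᵢKᵢ − 1 = 1.542 and g(1) = 1 − Σzᵢ/Kᵢ = -0.313, so a root lies in (0, 1).
Binary case is linear: z₁(K₁−1)(1+V/F(K₂−1)) + z₂(K₂−1)(1+V/F(K₁−1)) = 0
⇒ V/F = [z₁(K₁−1)+z₂(K₂−1)] / [−(K₁−1)(K₂−1)] = 1.5422/1.8931 = 0.815
Compositions from xᵢ = zᵢ/(1+V/F(Kᵢ−1)), yᵢ = Kᵢxᵢ:
  1: x = 0.205, y = 0.760
  2: x = 0.795, y = 0.240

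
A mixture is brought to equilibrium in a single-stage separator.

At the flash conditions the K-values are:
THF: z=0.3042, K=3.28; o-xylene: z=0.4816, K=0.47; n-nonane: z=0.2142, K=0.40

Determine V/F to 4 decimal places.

V/F = 0.2461

Rachford–Rice: g(V/F) = Σ zᵢ(Kᵢ−1)/(1+V/F(Kᵢ−1)) = 0.
g(0) = ΣzᵢKᵢ − 1 = 0.3098 and g(1) = 1 − Σzᵢ/Kᵢ = -0.6529, so a root lies in (0, 1).
Newton iteration, V/F⁰ = 0.5:
  V/F = 0.5000: g = -0.20678, g' = -0.7531 → V/F = 0.2254
  V/F = 0.2254: g = 0.01961, g' = -0.9675 → V/F = 0.2457
  V/F = 0.2457: g = 0.00034, g' = -0.9345 → V/F = 0.2461
Converged at V/F = 0.2461.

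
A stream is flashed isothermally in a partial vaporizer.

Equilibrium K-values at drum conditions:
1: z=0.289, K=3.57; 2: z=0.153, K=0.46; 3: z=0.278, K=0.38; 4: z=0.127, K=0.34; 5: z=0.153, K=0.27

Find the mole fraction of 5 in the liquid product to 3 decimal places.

Material balance + equilibrium reduce to Σ zᵢ(Kᵢ−1)/(1+ψ(Kᵢ−1)) = 0.
g(0) = ΣzᵢKᵢ − 1 = 0.292 and g(1) = 1 − Σzᵢ/Kᵢ = -1.085, so a root lies in (0, 1).
Iterate (Newton) starting at ψ = 0.51:
  ψ = 0.510: g = -0.3489, g' = -1.004 → ψ = 0.162
  ψ = 0.162: g = 0.0213, g' = -1.310 → ψ = 0.179
Converged at ψ = 0.179.
Compositions from xᵢ = zᵢ/(1+ψ(Kᵢ−1)), yᵢ = Kᵢxᵢ:
  1: x = 0.198, y = 0.707
  2: x = 0.169, y = 0.078
  3: x = 0.313, y = 0.119
  4: x = 0.144, y = 0.049
  5: x = 0.176, y = 0.048

x_5 = 0.176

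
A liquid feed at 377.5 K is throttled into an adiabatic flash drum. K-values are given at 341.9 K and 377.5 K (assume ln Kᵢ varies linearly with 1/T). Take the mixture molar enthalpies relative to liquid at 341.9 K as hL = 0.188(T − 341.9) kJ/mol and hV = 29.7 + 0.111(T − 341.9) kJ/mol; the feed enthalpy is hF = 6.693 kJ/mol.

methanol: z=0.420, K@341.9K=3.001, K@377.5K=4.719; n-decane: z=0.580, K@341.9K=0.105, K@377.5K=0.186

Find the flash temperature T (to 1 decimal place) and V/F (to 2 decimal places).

Adiabatic flash: solve Rachford–Rice at each trial T, then check hF = ψ·hV(T) + (1−ψ)·hL(T).
  T = 341.9 K: K = (3.001, 0.105), RR gives ψ = 0.179, H_out = 5.329 kJ/mol
  T = 377.5 K: K = (4.719, 0.186), RR gives ψ = 0.360, H_out = 16.398 kJ/mol
  T = 359.7 K: K = (3.806, 0.142), RR gives ψ = 0.283, H_out = 11.353 kJ/mol
  T = 350.8 K: K = (3.390, 0.122), RR gives ψ = 0.236, H_out = 8.518 kJ/mol
  T = 346.4 K: K = (3.194, 0.114), RR gives ψ = 0.209, H_out = 6.995 kJ/mol
  T = 344.1 K: K = (3.095, 0.109), RR gives ψ = 0.195, H_out = 6.159 kJ/mol
Linear interpolation between T = 344.1 (H_out = 6.159) and T = 346.4 (H_out = 6.995) on hF = 6.693 gives T ≈ 345.6 K, at which ψ = 0.20.

T = 345.6 K, V/F = 0.20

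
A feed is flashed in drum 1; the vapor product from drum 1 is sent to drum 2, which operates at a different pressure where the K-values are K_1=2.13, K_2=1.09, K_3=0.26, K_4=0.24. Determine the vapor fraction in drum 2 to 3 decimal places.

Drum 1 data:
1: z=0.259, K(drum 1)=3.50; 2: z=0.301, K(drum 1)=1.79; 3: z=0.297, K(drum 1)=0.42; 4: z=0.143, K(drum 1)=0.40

V/F (drum 2) = 0.395

Drum 1:
Let ψ₁ = V/F and solve Σ zᵢ(Kᵢ−1)/(1+ψ₁(Kᵢ−1)) = 0.
g(0) = ΣzᵢKᵢ − 1 = 0.627 and g(1) = 1 − Σzᵢ/Kᵢ = -0.307, so a root lies in (0, 1).
Iterate (Newton) starting at ψ₁ = 0.5:
  ψ₁ = 0.500: g = 0.0930, g' = -0.720 → ψ₁ = 0.629
  ψ₁ = 0.629: g = 0.0013, g' = -0.709 → ψ₁ = 0.631
Converged at ψ₁ = 0.631.
Drum-1 compositions:
  1: x = 0.100, y = 0.352
  2: x = 0.201, y = 0.360
  3: x = 0.469, y = 0.197
  4: x = 0.230, y = 0.092
Drum-2 feed = drum-1 vapor: z₂ = (0.3516, 0.3595, 0.1968, 0.0921).
Drum 2:
Newton–Raphson from ψ₂ = 0.48:
  ψ₂ = 0.480: g = -0.0474, g' = -0.582 → ψ₂ = 0.399
  ψ₂ = 0.399: g = -0.0018, g' = -0.542 → ψ₂ = 0.395
Converged at ψ₂ = 0.395.
  1: x = 0.243, y = 0.518
  2: x = 0.347, y = 0.378
  3: x = 0.278, y = 0.072
  4: x = 0.132, y = 0.032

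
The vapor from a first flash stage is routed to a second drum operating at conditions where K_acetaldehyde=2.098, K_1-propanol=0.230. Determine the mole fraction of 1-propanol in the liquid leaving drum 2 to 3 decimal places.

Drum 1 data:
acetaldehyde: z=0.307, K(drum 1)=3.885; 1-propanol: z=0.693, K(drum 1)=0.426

x_1-propanol (drum 2) = 0.588

Drum 1:
Rachford–Rice: g(ψ₁) = Σ zᵢ(Kᵢ−1)/(1+ψ₁(Kᵢ−1)) = 0.
Feasibility: ΣzᵢKᵢ = 1.488, Σzᵢ/Kᵢ = 1.706 — both > 1, two phases present.
Newton–Raphson from ψ₁ = 0.5:
  ψ₁ = 0.500: g = -0.1953, g' = -0.877 → ψ₁ = 0.277
  ψ₁ = 0.277: g = 0.0188, g' = -1.111 → ψ₁ = 0.294
  ψ₁ = 0.294: g = 0.0003, g' = -1.078 → ψ₁ = 0.295
Converged at ψ₁ = 0.295.
Drum-1 compositions:
  acetaldehyde: x = 0.166, y = 0.645
  1-propanol: x = 0.834, y = 0.355
Drum-2 feed = drum-1 vapor: z₂ = (0.6447, 0.3553).
Drum 2:
Rachford–Rice: g(ψ₂) = Σ zᵢ(Kᵢ−1)/(1+ψ₂(Kᵢ−1)) = 0.
Feasibility: ΣzᵢKᵢ = 1.434, Σzᵢ/Kᵢ = 1.852 — both > 1, two phases present.
Binary case is linear: z₁(K₁−1)(1+ψ₂(K₂−1)) + z₂(K₂−1)(1+ψ₂(K₁−1)) = 0
⇒ ψ₂ = [z₁(K₁−1)+z₂(K₂−1)] / [−(K₁−1)(K₂−1)] = 0.4343/0.8455 = 0.514
  acetaldehyde: x = 0.412, y = 0.865
  1-propanol: x = 0.588, y = 0.135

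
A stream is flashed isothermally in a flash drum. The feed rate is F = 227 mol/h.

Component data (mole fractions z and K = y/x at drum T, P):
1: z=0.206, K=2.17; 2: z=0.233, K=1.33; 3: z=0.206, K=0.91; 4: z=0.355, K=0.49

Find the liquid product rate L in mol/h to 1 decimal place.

L = 147.3 mol/h

Newton iteration, β⁰ = 0.65:
  β = 0.650: g = -0.0903, g' = -0.317 → β = 0.365
  β = 0.365: g = -0.0041, g' = -0.300 → β = 0.351
Converged at β = 0.351.
Then V = β·F = 0.3513·227 = 79.7 mol/h and L = F − V = 147.3 mol/h.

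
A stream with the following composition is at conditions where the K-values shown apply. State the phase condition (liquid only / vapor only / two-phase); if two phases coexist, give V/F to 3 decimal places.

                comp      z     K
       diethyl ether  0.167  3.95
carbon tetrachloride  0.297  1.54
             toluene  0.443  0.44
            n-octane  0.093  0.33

two-phase, V/F = 0.332

ΣzᵢKᵢ = 1.343; Σzᵢ/Kᵢ = 1.524.
Both exceed 1, so a two-phase solution exists.
Let ψ = V/F and solve Σ zᵢ(Kᵢ−1)/(1+ψ(Kᵢ−1)) = 0.
Newton–Raphson from ψ = 0.5:
  ψ = 0.500: g = -0.1129, g' = -0.653 → ψ = 0.327
  ψ = 0.327: g = 0.0035, g' = -0.716 → ψ = 0.332
Converged at ψ = 0.332.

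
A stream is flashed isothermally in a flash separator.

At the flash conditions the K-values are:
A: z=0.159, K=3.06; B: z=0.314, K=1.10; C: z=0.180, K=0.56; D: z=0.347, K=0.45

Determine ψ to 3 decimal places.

Rachford–Rice: g(ψ) = Σ zᵢ(Kᵢ−1)/(1+ψ(Kᵢ−1)) = 0.
Check two-phase: ΣzᵢKᵢ = 1.089 > 1 and Σzᵢ/Kᵢ = 1.430 > 1, so g(0) = 0.089 > 0 and g(1) = -0.430 < 0.
Newton–Raphson from ψ = 0.31:
  ψ = 0.310: g = -0.0914, g' = -0.454 → ψ = 0.108
  ψ = 0.108: g = 0.0127, g' = -0.611 → ψ = 0.129
  ψ = 0.129: g = 0.0003, g' = -0.585 → ψ = 0.130
Converged at ψ = 0.130.

ψ = 0.130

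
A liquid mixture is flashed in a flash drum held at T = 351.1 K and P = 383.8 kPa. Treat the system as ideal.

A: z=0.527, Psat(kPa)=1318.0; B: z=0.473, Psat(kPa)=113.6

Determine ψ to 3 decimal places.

ψ = 0.554

Raoult's law: Kᵢ = Pᵢˢᵃᵗ/P = Pᵢˢᵃᵗ/383.8.
  K_A = 1318.0/383.8 = 3.43408, K_B = 113.6/383.8 = 0.29599
Newton–Raphson from ψ = 0.63:
  ψ = 0.630: g = -0.0921, g' = -1.244 → ψ = 0.556
  ψ = 0.556: g = -0.0020, g' = -1.197 → ψ = 0.554
Converged at ψ = 0.554.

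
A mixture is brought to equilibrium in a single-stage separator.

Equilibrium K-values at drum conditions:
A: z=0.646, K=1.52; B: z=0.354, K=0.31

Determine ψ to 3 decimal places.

ψ = 0.255

Material balance + equilibrium reduce to Σ zᵢ(Kᵢ−1)/(1+ψ(Kᵢ−1)) = 0.
g(0) = ΣzᵢKᵢ − 1 = 0.092 and g(1) = 1 − Σzᵢ/Kᵢ = -0.567, so a root lies in (0, 1).
Newton–Raphson from ψ = 0.53:
  ψ = 0.530: g = -0.1217, g' = -0.526 → ψ = 0.299
  ψ = 0.299: g = -0.0169, g' = -0.398 → ψ = 0.256
  ψ = 0.256: g = -0.0003, g' = -0.385 → ψ = 0.255
Converged at ψ = 0.255.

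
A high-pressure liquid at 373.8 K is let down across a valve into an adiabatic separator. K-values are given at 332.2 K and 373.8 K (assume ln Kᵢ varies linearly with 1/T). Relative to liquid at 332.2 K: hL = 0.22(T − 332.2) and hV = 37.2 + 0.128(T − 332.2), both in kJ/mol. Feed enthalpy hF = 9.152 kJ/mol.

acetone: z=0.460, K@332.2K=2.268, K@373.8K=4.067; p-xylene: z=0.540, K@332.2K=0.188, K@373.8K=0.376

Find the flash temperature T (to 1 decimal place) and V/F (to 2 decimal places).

Adiabatic flash: solve Rachford–Rice at each trial T, then check hF = ψ·hV(T) + (1−ψ)·hL(T).
  T = 332.2 K: K = (2.268, 0.188), RR gives ψ = 0.141, H_out = 5.232 kJ/mol
  T = 373.8 K: K = (4.067, 0.376), RR gives ψ = 0.561, H_out = 27.878 kJ/mol
  T = 353.0 K: K = (3.090, 0.271), RR gives ψ = 0.373, H_out = 17.735 kJ/mol
  T = 342.6 K: K = (2.660, 0.227), RR gives ψ = 0.270, H_out = 12.067 kJ/mol
  T = 337.4 K: K = (2.459, 0.207), RR gives ψ = 0.210, H_out = 8.853 kJ/mol
  T = 340.0 K: K = (2.558, 0.217), RR gives ψ = 0.241, H_out = 10.502 kJ/mol
  T = 338.7 K: K = (2.508, 0.212), RR gives ψ = 0.226, H_out = 9.689 kJ/mol
Linear interpolation between T = 337.4 (H_out = 8.853) and T = 338.7 (H_out = 9.689) on hF = 9.152 gives T ≈ 337.9 K, at which ψ = 0.22.

T = 337.9 K, V/F = 0.22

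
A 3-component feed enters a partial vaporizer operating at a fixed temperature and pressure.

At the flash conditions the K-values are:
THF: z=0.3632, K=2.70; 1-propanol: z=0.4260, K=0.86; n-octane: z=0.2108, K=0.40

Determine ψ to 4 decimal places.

ψ = 0.6950

Let ψ = V/F and solve Σ zᵢ(Kᵢ−1)/(1+ψ(Kᵢ−1)) = 0.
g(0) = ΣzᵢKᵢ − 1 = 0.4313 and g(1) = 1 − Σzᵢ/Kᵢ = -0.1569, so a root lies in (0, 1).
Newton iteration, ψ⁰ = 0.5:
  ψ = 0.5000: g = 0.08894, g' = -0.4712 → ψ = 0.6887
  ψ = 0.6887: g = 0.00286, g' = -0.4534 → ψ = 0.6950
Converged at ψ = 0.6950.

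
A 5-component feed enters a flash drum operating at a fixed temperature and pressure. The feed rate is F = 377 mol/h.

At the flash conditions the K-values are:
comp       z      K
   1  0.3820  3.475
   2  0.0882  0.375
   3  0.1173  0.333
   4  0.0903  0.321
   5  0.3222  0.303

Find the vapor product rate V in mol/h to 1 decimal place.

V = 118.1 mol/h

Rachford–Rice: g(ψ) = Σ zᵢ(Kᵢ−1)/(1+ψ(Kᵢ−1)) = 0.
Check two-phase: ΣzᵢKᵢ = 1.5262 > 1 and Σzᵢ/Kᵢ = 2.0421 > 1, so g(0) = 0.5262 > 0 and g(1) = -1.0421 < 0.
Newton–Raphson from ψ = 0.5:
  ψ = 0.5000: g = -0.21255, g' = -1.1220 → ψ = 0.3106
  ψ = 0.3106: g = 0.00318, g' = -1.2059 → ψ = 0.3132
Converged at ψ = 0.3132.
Then V = ψ·F = 0.3132·377 = 118.1 mol/h and L = F − V = 258.9 mol/h.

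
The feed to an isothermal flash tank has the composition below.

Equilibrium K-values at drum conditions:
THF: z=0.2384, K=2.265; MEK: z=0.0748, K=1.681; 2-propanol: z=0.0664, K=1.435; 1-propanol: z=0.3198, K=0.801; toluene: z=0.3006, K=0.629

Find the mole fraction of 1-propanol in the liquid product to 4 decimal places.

Iterate (Newton) starting at ψ = 0.67:
  ψ = 0.6700: g = -0.00127, g' = -0.2258 → ψ = 0.6644
Converged at ψ = 0.6644.
Compositions from xᵢ = zᵢ/(1+ψ(Kᵢ−1)), yᵢ = Kᵢxᵢ:
  THF: x = 0.1295, y = 0.2934
  MEK: x = 0.0515, y = 0.0866
  2-propanol: x = 0.0515, y = 0.0739
  1-propanol: x = 0.3685, y = 0.2952
  toluene: x = 0.3989, y = 0.2509

x_1-propanol = 0.3685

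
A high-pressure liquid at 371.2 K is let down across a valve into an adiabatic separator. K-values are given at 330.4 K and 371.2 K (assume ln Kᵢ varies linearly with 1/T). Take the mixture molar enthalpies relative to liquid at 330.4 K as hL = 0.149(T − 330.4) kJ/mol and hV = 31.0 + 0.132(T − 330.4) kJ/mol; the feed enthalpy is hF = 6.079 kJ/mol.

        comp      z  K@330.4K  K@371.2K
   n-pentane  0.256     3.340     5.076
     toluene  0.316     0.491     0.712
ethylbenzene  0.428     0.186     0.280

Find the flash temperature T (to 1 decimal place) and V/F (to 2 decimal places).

T = 343.2 K, V/F = 0.14

Adiabatic flash: solve Rachford–Rice at each trial T, then check hF = ψ·hV(T) + (1−ψ)·hL(T).
  T = 330.4 K: K = (3.340, 0.491, 0.186), RR gives ψ = 0.055, H_out = 1.716 kJ/mol
  T = 371.2 K: K = (5.076, 0.712, 0.280), RR gives ψ = 0.282, H_out = 14.619 kJ/mol
  T = 350.8 K: K = (4.168, 0.598, 0.231), RR gives ψ = 0.178, H_out = 8.502 kJ/mol
  T = 340.6 K: K = (3.743, 0.543, 0.208), RR gives ψ = 0.121, H_out = 5.241 kJ/mol
  T = 345.7 K: K = (3.953, 0.570, 0.219), RR gives ψ = 0.150, H_out = 6.897 kJ/mol
  T = 343.1 K: K = (3.846, 0.556, 0.213), RR gives ψ = 0.135, H_out = 6.060 kJ/mol
  T = 344.4 K: K = (3.899, 0.563, 0.216), RR gives ψ = 0.143, H_out = 6.480 kJ/mol
Linear interpolation between T = 343.1 (H_out = 6.060) and T = 344.4 (H_out = 6.480) on hF = 6.079 gives T ≈ 343.2 K, at which ψ = 0.14.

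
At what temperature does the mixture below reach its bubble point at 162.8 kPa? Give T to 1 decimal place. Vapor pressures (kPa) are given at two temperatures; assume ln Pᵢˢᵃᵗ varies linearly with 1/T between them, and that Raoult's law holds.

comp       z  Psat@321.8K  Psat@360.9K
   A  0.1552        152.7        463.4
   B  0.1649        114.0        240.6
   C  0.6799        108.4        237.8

T = 336.3 K

Bubble-point temperature: ΣzᵢPᵢˢᵃᵗ(T) = P. Interpolate ln Pᵢˢᵃᵗ = aᵢ + bᵢ/T.
  T = 321.8 K: ΣzᵢPᵢˢᵃᵗ = 116.20 kPa
  T = 360.9 K: ΣzᵢPᵢˢᵃᵗ = 273.27 kPa
  T = 341.4 K: ΣzᵢPᵢˢᵃᵗ = 182.36 kPa
  T = 331.6 K: ΣzᵢPᵢˢᵃᵗ = 146.44 kPa
  T = 336.5 K: ΣzᵢPᵢˢᵃᵗ = 163.65 kPa
  T = 334.1 K: ΣzᵢPᵢˢᵃᵗ = 155.04 kPa
Interpolating between 334.1 K and 336.5 K gives T ≈ 336.3 K.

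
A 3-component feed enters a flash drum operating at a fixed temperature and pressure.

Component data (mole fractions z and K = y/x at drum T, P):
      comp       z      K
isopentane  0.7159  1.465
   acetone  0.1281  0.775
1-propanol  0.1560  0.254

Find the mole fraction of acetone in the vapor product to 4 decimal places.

Let ψ = V/F and solve Σ zᵢ(Kᵢ−1)/(1+ψ(Kᵢ−1)) = 0.
g(0) = ΣzᵢKᵢ − 1 = 0.1877 and g(1) = 1 − Σzᵢ/Kᵢ = -0.2681, so a root lies in (0, 1).
Iterate (Newton) starting at ψ = 0.5:
  ψ = 0.5000: g = 0.05201, g' = -0.3310 → ψ = 0.6572
  ψ = 0.6572: g = -0.00714, g' = -0.4338 → ψ = 0.6407
  ψ = 0.6407: g = -0.00012, g' = -0.4193 → ψ = 0.6404
Converged at ψ = 0.6404.
Compositions from xᵢ = zᵢ/(1+ψ(Kᵢ−1)), yᵢ = Kᵢxᵢ:
  isopentane: x = 0.5516, y = 0.8081
  acetone: x = 0.1497, y = 0.1160
  1-propanol: x = 0.2987, y = 0.0759

y_acetone = 0.1160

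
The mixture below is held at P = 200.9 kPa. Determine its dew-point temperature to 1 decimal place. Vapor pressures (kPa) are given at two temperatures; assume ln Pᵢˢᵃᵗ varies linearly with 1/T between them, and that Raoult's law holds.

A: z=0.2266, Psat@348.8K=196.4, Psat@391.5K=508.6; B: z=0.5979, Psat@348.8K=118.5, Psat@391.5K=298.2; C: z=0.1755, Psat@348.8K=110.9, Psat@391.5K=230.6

Dew-point temperature: Σzᵢ·P/Pᵢˢᵃᵗ(T) = 1. Interpolate ln Pᵢˢᵃᵗ = aᵢ + bᵢ/T.
  T = 348.8 K: ΣzᵢP/Pᵢˢᵃᵗ = 1.5634
  T = 391.5 K: ΣzᵢP/Pᵢˢᵃᵗ = 0.6452
  T = 370.1 K: ΣzᵢP/Pᵢˢᵃᵗ = 0.9792
  T = 359.5 K: ΣzᵢP/Pᵢˢᵃᵗ = 1.2271
  T = 364.8 K: ΣzᵢP/Pᵢˢᵃᵗ = 1.0943
  T = 367.5 K: ΣzᵢP/Pᵢˢᵃᵗ = 1.0337
Interpolating between 367.5 K and 370.1 K gives T ≈ 369.1 K.

T = 369.1 K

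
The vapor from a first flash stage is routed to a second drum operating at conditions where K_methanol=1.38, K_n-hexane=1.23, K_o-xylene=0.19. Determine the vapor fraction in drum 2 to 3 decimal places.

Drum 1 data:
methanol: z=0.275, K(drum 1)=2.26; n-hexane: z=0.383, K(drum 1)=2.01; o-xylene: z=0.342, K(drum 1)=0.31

V/F (drum 2) = 0.344

Drum 1:
Iterate (Newton) starting at ψ₁ = 0.5:
  ψ₁ = 0.500: g = 0.1093, g' = -0.716 → ψ₁ = 0.653
  ψ₁ = 0.653: g = -0.0060, g' = -0.812 → ψ₁ = 0.645
Converged at ψ₁ = 0.645.
Drum-1 compositions:
  methanol: x = 0.152, y = 0.343
  n-hexane: x = 0.232, y = 0.466
  o-xylene: x = 0.616, y = 0.191
Drum-2 feed = drum-1 vapor: z₂ = (0.3428, 0.4661, 0.1911).
Drum 2:
Rachford–Rice: g(ψ₂) = Σ zᵢ(Kᵢ−1)/(1+ψ₂(Kᵢ−1)) = 0.
Feasibility: ΣzᵢKᵢ = 1.083, Σzᵢ/Kᵢ = 1.633 — both > 1, two phases present.
Iterate (Newton) starting at ψ₂ = 0.5:
  ψ₂ = 0.500: g = -0.0545, g' = -0.409 → ψ₂ = 0.367
  ψ₂ = 0.367: g = -0.0070, g' = -0.313 → ψ₂ = 0.344
Converged at ψ₂ = 0.344.
  methanol: x = 0.303, y = 0.418
  n-hexane: x = 0.432, y = 0.531
  o-xylene: x = 0.265, y = 0.050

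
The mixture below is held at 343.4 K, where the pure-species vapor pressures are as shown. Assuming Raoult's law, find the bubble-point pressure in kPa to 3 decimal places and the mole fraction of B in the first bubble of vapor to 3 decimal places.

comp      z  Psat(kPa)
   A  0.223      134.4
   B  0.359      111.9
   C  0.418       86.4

At the bubble point ψ → 0, so ΣzᵢKᵢ = 1 with Kᵢ = Pᵢˢᵃᵗ/P ⇒ P = ΣzᵢPᵢˢᵃᵗ.
P = 0.223·134.4 + 0.359·111.9 + 0.418·86.4 = 106.258 kPa
yᵢ = zᵢPᵢˢᵃᵗ/P ⇒ y_B = 0.359·111.9/106.258 = 0.378

Pbub = 106.258 kPa, y_B = 0.378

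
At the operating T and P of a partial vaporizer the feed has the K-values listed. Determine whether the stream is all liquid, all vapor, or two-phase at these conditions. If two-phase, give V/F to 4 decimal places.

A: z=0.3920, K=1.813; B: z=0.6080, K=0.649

ΣzᵢKᵢ = 1.1053; Σzᵢ/Kᵢ = 1.1530.
Both exceed 1, so a two-phase solution exists.
Binary case is linear: z₁(K₁−1)(1+ψ(K₂−1)) + z₂(K₂−1)(1+ψ(K₁−1)) = 0
⇒ ψ = [z₁(K₁−1)+z₂(K₂−1)] / [−(K₁−1)(K₂−1)] = 0.10529/0.28536 = 0.3690

two-phase, V/F = 0.3690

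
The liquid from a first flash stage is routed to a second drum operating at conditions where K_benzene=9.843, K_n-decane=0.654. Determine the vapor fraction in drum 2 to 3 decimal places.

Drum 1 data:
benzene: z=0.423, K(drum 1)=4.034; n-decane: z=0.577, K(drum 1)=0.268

V/F (drum 2) = 0.471

Drum 1:
Material balance + equilibrium reduce to Σ zᵢ(Kᵢ−1)/(1+ψ₁(Kᵢ−1)) = 0.
g(0) = ΣzᵢKᵢ − 1 = 0.861 and g(1) = 1 − Σzᵢ/Kᵢ = -1.258, so a root lies in (0, 1).
Iterate (Newton) starting at ψ₁ = 0.5:
  ψ₁ = 0.500: g = -0.1563, g' = -1.384 → ψ₁ = 0.387
  ψ₁ = 0.387: g = 0.0009, g' = -1.426 → ψ₁ = 0.388
Converged at ψ₁ = 0.388.
Drum-1 compositions:
  benzene: x = 0.194, y = 0.784
  n-decane: x = 0.806, y = 0.216
Drum-2 feed = drum-1 liquid: z₂ = (0.1944, 0.8056).
Drum 2:
Rachford–Rice: g(ψ₂) = Σ zᵢ(Kᵢ−1)/(1+ψ₂(Kᵢ−1)) = 0.
g(0) = ΣzᵢKᵢ − 1 = 1.440 and g(1) = 1 − Σzᵢ/Kᵢ = -0.252, so a root lies in (0, 1).
Iterate (Newton) starting at ψ₂ = 0.5:
  ψ₂ = 0.500: g = -0.0200, g' = -0.658 → ψ₂ = 0.470
  ψ₂ = 0.470: g = 0.0008, g' = -0.710 → ψ₂ = 0.471
Converged at ψ₂ = 0.471.
  benzene: x = 0.038, y = 0.371
  n-decane: x = 0.962, y = 0.629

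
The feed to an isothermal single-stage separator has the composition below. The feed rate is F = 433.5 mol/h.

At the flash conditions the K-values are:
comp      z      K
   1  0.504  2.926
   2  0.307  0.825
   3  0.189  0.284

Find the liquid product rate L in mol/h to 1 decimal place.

L = 85.2 mol/h

Newton–Raphson from β = 0.5:
  β = 0.500: g = 0.2248, g' = -0.732 → β = 0.807
  β = 0.807: g = -0.0034, g' = -0.843 → β = 0.803
Converged at β = 0.803.
Then V = β·F = 0.8034·433.5 = 348.3 mol/h and L = F − V = 85.2 mol/h.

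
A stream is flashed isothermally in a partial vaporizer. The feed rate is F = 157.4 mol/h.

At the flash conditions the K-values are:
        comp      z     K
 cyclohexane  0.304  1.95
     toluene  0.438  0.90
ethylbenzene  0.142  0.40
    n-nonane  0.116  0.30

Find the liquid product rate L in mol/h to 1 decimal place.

Let ψ = V/F and solve Σ zᵢ(Kᵢ−1)/(1+ψ(Kᵢ−1)) = 0.
Feasibility: ΣzᵢKᵢ = 1.079, Σzᵢ/Kᵢ = 1.384 — both > 1, two phases present.
Iterate (Newton) starting at ψ = 0.33:
  ψ = 0.330: g = -0.0373, g' = -0.339 → ψ = 0.220
Converged at ψ = 0.220.
Then V = ψ·F = 0.2199·157.4 = 34.6 mol/h and L = F − V = 122.8 mol/h.

L = 122.8 mol/h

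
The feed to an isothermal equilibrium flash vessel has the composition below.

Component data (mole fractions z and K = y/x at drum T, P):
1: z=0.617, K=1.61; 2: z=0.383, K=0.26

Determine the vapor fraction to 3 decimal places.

Material balance + equilibrium reduce to Σ zᵢ(Kᵢ−1)/(1+ψ(Kᵢ−1)) = 0.
g(0) = ΣzᵢKᵢ − 1 = 0.093 and g(1) = 1 − Σzᵢ/Kᵢ = -0.856, so a root lies in (0, 1).
Binary case is linear: z₁(K₁−1)(1+ψ(K₂−1)) + z₂(K₂−1)(1+ψ(K₁−1)) = 0
⇒ ψ = [z₁(K₁−1)+z₂(K₂−1)] / [−(K₁−1)(K₂−1)] = 0.0930/0.4514 = 0.206

ψ = 0.206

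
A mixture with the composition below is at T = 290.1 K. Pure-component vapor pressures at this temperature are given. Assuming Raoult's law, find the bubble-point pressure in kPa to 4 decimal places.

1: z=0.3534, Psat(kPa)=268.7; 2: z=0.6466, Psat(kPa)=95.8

At the bubble point ψ → 0, so ΣzᵢKᵢ = 1 with Kᵢ = Pᵢˢᵃᵗ/P ⇒ P = ΣzᵢPᵢˢᵃᵗ.
P = 0.3534·268.7 + 0.6466·95.8 = 156.9029 kPa

Pbub = 156.9029 kPa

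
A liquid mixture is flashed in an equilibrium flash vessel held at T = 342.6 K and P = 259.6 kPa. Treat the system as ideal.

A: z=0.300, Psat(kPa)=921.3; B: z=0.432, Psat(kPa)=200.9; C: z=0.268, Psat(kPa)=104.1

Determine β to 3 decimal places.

β = 0.495

Raoult's law: Kᵢ = Pᵢˢᵃᵗ/P = Pᵢˢᵃᵗ/259.6.
  K_A = 921.3/259.6 = 3.54892, K_B = 200.9/259.6 = 0.77388, K_C = 104.1/259.6 = 0.40100
Rachford–Rice: g(β) = Σ zᵢ(Kᵢ−1)/(1+β(Kᵢ−1)) = 0.
Check two-phase: ΣzᵢKᵢ = 1.506 > 1 and Σzᵢ/Kᵢ = 1.311 > 1, so g(0) = 0.506 > 0 and g(1) = -0.311 < 0.
Iterate (Newton) starting at β = 0.5:
  β = 0.500: g = -0.0031, g' = -0.601 → β = 0.495
Converged at β = 0.495.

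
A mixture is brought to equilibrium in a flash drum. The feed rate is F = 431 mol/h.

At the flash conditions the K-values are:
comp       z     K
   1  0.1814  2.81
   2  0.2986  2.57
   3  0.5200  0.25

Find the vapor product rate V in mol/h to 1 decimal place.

V = 140.7 mol/h

Material balance + equilibrium reduce to Σ zᵢ(Kᵢ−1)/(1+ψ(Kᵢ−1)) = 0.
g(0) = ΣzᵢKᵢ − 1 = 0.4071 and g(1) = 1 − Σzᵢ/Kᵢ = -1.2607, so a root lies in (0, 1).
Newton–Raphson from ψ = 0.5:
  ψ = 0.5000: g = -0.18901, g' = -1.1436 → ψ = 0.3347
  ψ = 0.3347: g = -0.00895, g' = -1.0682 → ψ = 0.3263
Converged at ψ = 0.3263.
Then V = ψ·F = 0.3263·431 = 140.7 mol/h and L = F − V = 290.3 mol/h.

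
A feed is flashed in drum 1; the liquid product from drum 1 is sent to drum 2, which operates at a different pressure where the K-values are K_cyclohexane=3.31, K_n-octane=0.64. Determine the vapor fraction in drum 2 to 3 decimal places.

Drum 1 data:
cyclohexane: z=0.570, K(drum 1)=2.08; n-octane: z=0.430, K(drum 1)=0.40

Drum 1:
Let ψ₁ = V/F and solve Σ zᵢ(Kᵢ−1)/(1+ψ₁(Kᵢ−1)) = 0.
Feasibility: ΣzᵢKᵢ = 1.358, Σzᵢ/Kᵢ = 1.349 — both > 1, two phases present.
Binary case is linear: z₁(K₁−1)(1+ψ₁(K₂−1)) + z₂(K₂−1)(1+ψ₁(K₁−1)) = 0
⇒ ψ₁ = [z₁(K₁−1)+z₂(K₂−1)] / [−(K₁−1)(K₂−1)] = 0.3576/0.6480 = 0.552
Drum-1 compositions:
  cyclohexane: x = 0.357, y = 0.743
  n-octane: x = 0.643, y = 0.257
Drum-2 feed = drum-1 liquid: z₂ = (0.3571, 0.6429).
Drum 2:
Let ψ₂ = V/F and solve Σ zᵢ(Kᵢ−1)/(1+ψ₂(Kᵢ−1)) = 0.
Check two-phase: ΣzᵢKᵢ = 1.594 > 1 and Σzᵢ/Kᵢ = 1.112 > 1, so g(0) = 0.594 > 0 and g(1) = -0.112 < 0.
Binary case is linear: z₁(K₁−1)(1+ψ₂(K₂−1)) + z₂(K₂−1)(1+ψ₂(K₁−1)) = 0
⇒ ψ₂ = [z₁(K₁−1)+z₂(K₂−1)] / [−(K₁−1)(K₂−1)] = 0.5936/0.8316 = 0.714
  cyclohexane: x = 0.135, y = 0.446
  n-octane: x = 0.865, y = 0.554

V/F (drum 2) = 0.714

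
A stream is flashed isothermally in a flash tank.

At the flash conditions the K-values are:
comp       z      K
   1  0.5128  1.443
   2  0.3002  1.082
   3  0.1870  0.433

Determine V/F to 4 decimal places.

Newton–Raphson from V/F = 0.5:
  V/F = 0.5000: g = 0.06164, g' = -0.1864 → V/F = 0.8307
  V/F = 0.8307: g = -0.01132, g' = -0.2704 → V/F = 0.7888
  V/F = 0.7888: g = -0.00036, g' = -0.2538 → V/F = 0.7874
Converged at V/F = 0.7874.

V/F = 0.7874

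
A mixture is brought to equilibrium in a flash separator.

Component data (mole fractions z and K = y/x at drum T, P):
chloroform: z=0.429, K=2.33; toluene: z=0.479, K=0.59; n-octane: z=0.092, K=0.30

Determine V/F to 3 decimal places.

Rachford–Rice: g(V/F) = Σ zᵢ(Kᵢ−1)/(1+V/F(Kᵢ−1)) = 0.
g(0) = ΣzᵢKᵢ − 1 = 0.310 and g(1) = 1 − Σzᵢ/Kᵢ = -0.303, so a root lies in (0, 1).
Iterate (Newton) starting at V/F = 0.61:
  V/F = 0.610: g = -0.0593, g' = -0.512 → V/F = 0.494
  V/F = 0.494: g = -0.0005, g' = -0.508 → V/F = 0.493
Converged at V/F = 0.493.

V/F = 0.493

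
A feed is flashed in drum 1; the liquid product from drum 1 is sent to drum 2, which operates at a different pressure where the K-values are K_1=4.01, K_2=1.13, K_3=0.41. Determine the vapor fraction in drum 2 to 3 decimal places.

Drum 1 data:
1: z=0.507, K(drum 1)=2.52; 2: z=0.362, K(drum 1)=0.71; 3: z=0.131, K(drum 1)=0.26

V/F (drum 2) = 0.664

Drum 1:
Rachford–Rice: g(ψ₁) = Σ zᵢ(Kᵢ−1)/(1+ψ₁(Kᵢ−1)) = 0.
g(0) = ΣzᵢKᵢ − 1 = 0.569 and g(1) = 1 − Σzᵢ/Kᵢ = -0.215, so a root lies in (0, 1).
Iterate (Newton) starting at ψ₁ = 0.69:
  ψ₁ = 0.690: g = 0.0468, g' = -0.626 → ψ₁ = 0.765
  ψ₁ = 0.765: g = -0.0019, g' = -0.682 → ψ₁ = 0.762
Converged at ψ₁ = 0.762.
Drum-1 compositions:
  1: x = 0.235, y = 0.592
  2: x = 0.465, y = 0.330
  3: x = 0.300, y = 0.078
Drum-2 feed = drum-1 liquid: z₂ = (0.2349, 0.4647, 0.3004).
Drum 2:
Material balance + equilibrium reduce to Σ zᵢ(Kᵢ−1)/(1+ψ₂(Kᵢ−1)) = 0.
g(0) = ΣzᵢKᵢ − 1 = 0.590 and g(1) = 1 − Σzᵢ/Kᵢ = -0.202, so a root lies in (0, 1).
Iterate (Newton) starting at ψ₂ = 0.5:
  ψ₂ = 0.500: g = 0.0876, g' = -0.556 → ψ₂ = 0.657
  ψ₂ = 0.657: g = 0.0035, g' = -0.526 → ψ₂ = 0.664
Converged at ψ₂ = 0.664.
  1: x = 0.078, y = 0.314
  2: x = 0.428, y = 0.483
  3: x = 0.494, y = 0.202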